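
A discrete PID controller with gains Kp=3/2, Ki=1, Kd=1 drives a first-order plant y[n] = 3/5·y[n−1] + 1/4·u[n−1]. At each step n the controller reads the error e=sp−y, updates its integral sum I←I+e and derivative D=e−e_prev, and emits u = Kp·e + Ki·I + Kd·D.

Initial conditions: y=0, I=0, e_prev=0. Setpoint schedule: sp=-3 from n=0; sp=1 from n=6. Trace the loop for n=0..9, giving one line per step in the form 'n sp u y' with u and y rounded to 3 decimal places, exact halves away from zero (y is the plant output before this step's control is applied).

(exact arithmetic carried between steps; '≈' marks a value shown rounded to 6 d.p. or computed from one; I and e_prev carry over from the previous line; the table rounds u and y to 3 d.p., halves away from zero)
n=0: y=0, sp=-3, e=sp−y=-3; I=-3, D=e−e_prev=-3; u=3/2·(-3)+1·(-3)+1·(-3)=-10.5; next y=3/5·0+1/4·(-10.5)=-2.625
n=1: y=-2.625, sp=-3, e=sp−y=-0.375; I=-3.375, D=e−e_prev=2.625; u=3/2·(-0.375)+1·(-3.375)+1·2.625=-1.3125; next y=3/5·(-2.625)+1/4·(-1.3125)=-1.903125
n=2: y=-1.903125, sp=-3, e=sp−y=-1.096875; I=-4.471875, D=e−e_prev=-0.721875; u=3/2·(-1.096875)+1·(-4.471875)+1·(-0.721875)≈-6.839063; next y=3/5·(-1.903125)+1/4·(-6.839063)≈-2.851641
n=3: y≈-2.851641, sp=-3, e=sp−y≈-0.148359; I≈-4.620234, D=e−e_prev≈0.948516; u=3/2·(-0.148359)+1·(-4.620234)+1·0.948516≈-3.894258; next y=3/5·(-2.851641)+1/4·(-3.894258)≈-2.684549
n=4: y≈-2.684549, sp=-3, e=sp−y≈-0.315451; I≈-4.935686, D=e−e_prev≈-0.167092; u=3/2·(-0.315451)+1·(-4.935686)+1·(-0.167092)≈-5.575954; next y=3/5·(-2.684549)+1/4·(-5.575954)≈-3.004718
n=5: y≈-3.004718, sp=-3, e=sp−y≈0.004718; I≈-4.930968, D=e−e_prev≈0.320169; u=3/2·0.004718+1·(-4.930968)+1·0.320169≈-4.603722; next y=3/5·(-3.004718)+1/4·(-4.603722)≈-2.953761
n=6: y≈-2.953761, sp=1, e=sp−y≈3.953761; I≈-0.977207, D=e−e_prev≈3.949043; u=3/2·3.953761+1·(-0.977207)+1·3.949043≈8.902479; next y=3/5·(-2.953761)+1/4·8.902479≈0.453363
n=7: y≈0.453363, sp=1, e=sp−y≈0.546637; I≈-0.430569, D=e−e_prev≈-3.407124; u=3/2·0.546637+1·(-0.430569)+1·(-3.407124)≈-3.017738; next y=3/5·0.453363+1/4·(-3.017738)≈-0.482417
n=8: y≈-0.482417, sp=1, e=sp−y≈1.482417; I≈1.051847, D=e−e_prev≈0.935780; u=3/2·1.482417+1·1.051847+1·0.935780≈4.211252; next y=3/5·(-0.482417)+1/4·4.211252≈0.763363
n=9: y≈0.763363, sp=1, e=sp−y≈0.236637; I≈1.288484, D=e−e_prev≈-1.245780; u=3/2·0.236637+1·1.288484+1·(-1.245780)≈0.397660; next y=3/5·0.763363+1/4·0.397660≈0.557433

0 -3 -10.500 0.000
1 -3 -1.313 -2.625
2 -3 -6.839 -1.903
3 -3 -3.894 -2.852
4 -3 -5.576 -2.685
5 -3 -4.604 -3.005
6 1 8.902 -2.954
7 1 -3.018 0.453
8 1 4.211 -0.482
9 1 0.398 0.763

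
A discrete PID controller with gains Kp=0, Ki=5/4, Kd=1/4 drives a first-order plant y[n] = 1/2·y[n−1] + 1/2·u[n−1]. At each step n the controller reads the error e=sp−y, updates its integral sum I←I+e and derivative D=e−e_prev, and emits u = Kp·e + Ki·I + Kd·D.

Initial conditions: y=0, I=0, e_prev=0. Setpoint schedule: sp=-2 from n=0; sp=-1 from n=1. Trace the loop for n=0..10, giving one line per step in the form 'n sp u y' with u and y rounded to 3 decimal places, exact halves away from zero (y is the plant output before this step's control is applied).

0 -2 -3.000 0.000
1 -1 -1.250 -1.500
2 -1 -1.438 -1.375
3 -1 -0.891 -1.406
4 -1 -0.777 -1.148
5 -1 -0.806 -0.963
6 -1 -0.924 -0.884
7 -1 -1.019 -0.904
8 -1 -1.058 -0.962
9 -1 -1.048 -1.010
10 -1 -1.019 -1.029

(exact arithmetic carried between steps; '≈' marks a value shown rounded to 6 d.p. or computed from one; I and e_prev carry over from the previous line; the table rounds u and y to 3 d.p., halves away from zero)
n=0: y=0, sp=-2, e=sp−y=-2; I=-2, D=e−e_prev=-2; u=0·(-2)+5/4·(-2)+1/4·(-2)=-3; next y=1/2·0+1/2·(-3)=-1.5
n=1: y=-1.5, sp=-1, e=sp−y=0.5; I=-1.5, D=e−e_prev=2.5; u=0·0.5+5/4·(-1.5)+1/4·2.5=-1.25; next y=1/2·(-1.5)+1/2·(-1.25)=-1.375
n=2: y=-1.375, sp=-1, e=sp−y=0.375; I=-1.125, D=e−e_prev=-0.125; u=0·0.375+5/4·(-1.125)+1/4·(-0.125)=-1.4375; next y=1/2·(-1.375)+1/2·(-1.4375)=-1.40625
n=3: y=-1.40625, sp=-1, e=sp−y=0.40625; I=-0.71875, D=e−e_prev=0.03125; u=0·0.40625+5/4·(-0.71875)+1/4·0.03125=-0.890625; next y=1/2·(-1.40625)+1/2·(-0.890625)≈-1.148438
n=4: y≈-1.148438, sp=-1, e=sp−y≈0.148438; I≈-0.570313, D=e−e_prev≈-0.257813; u=0·0.148438+5/4·(-0.570313)+1/4·(-0.257813)≈-0.777344; next y=1/2·(-1.148438)+1/2·(-0.777344)≈-0.962891
n=5: y≈-0.962891, sp=-1, e=sp−y≈-0.037109; I≈-0.607422, D=e−e_prev≈-0.185547; u=0·(-0.037109)+5/4·(-0.607422)+1/4·(-0.185547)≈-0.805664; next y=1/2·(-0.962891)+1/2·(-0.805664)≈-0.884277
n=6: y≈-0.884277, sp=-1, e=sp−y≈-0.115723; I≈-0.723145, D=e−e_prev≈-0.078613; u=0·(-0.115723)+5/4·(-0.723145)+1/4·(-0.078613)≈-0.923584; next y=1/2·(-0.884277)+1/2·(-0.923584)≈-0.903931
n=7: y≈-0.903931, sp=-1, e=sp−y≈-0.096069; I≈-0.819214, D=e−e_prev≈0.019653; u=0·(-0.096069)+5/4·(-0.819214)+1/4·0.019653≈-1.019104; next y=1/2·(-0.903931)+1/2·(-1.019104)≈-0.961517
n=8: y≈-0.961517, sp=-1, e=sp−y≈-0.038483; I≈-0.857697, D=e−e_prev≈0.057587; u=0·(-0.038483)+5/4·(-0.857697)+1/4·0.057587≈-1.057724; next y=1/2·(-0.961517)+1/2·(-1.057724)≈-1.009621
n=9: y≈-1.009621, sp=-1, e=sp−y≈0.009621; I≈-0.848076, D=e−e_prev≈0.048103; u=0·0.009621+5/4·(-0.848076)+1/4·0.048103≈-1.048069; next y=1/2·(-1.009621)+1/2·(-1.048069)≈-1.028845
n=10: y≈-1.028845, sp=-1, e=sp−y≈0.028845; I≈-0.819231, D=e−e_prev≈0.019224; u=0·0.028845+5/4·(-0.819231)+1/4·0.019224≈-1.019233; next y=1/2·(-1.028845)+1/2·(-1.019233)≈-1.024039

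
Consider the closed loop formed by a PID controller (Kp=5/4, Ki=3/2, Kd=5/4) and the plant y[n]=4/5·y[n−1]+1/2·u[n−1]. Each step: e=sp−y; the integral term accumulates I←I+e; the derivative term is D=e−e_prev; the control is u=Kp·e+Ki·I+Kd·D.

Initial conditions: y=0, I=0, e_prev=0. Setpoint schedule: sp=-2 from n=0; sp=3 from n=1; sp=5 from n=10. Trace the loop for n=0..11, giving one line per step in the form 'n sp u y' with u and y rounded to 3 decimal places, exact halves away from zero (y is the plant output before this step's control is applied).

(exact arithmetic carried between steps; '≈' marks a value shown rounded to 6 d.p. or computed from one; I and e_prev carry over from the previous line; the table rounds u and y to 3 d.p., halves away from zero)
n=0: y=0, sp=-2, e=sp−y=-2; I=-2, D=e−e_prev=-2; u=5/4·(-2)+3/2·(-2)+5/4·(-2)=-8; next y=4/5·0+1/2·(-8)=-4
n=1: y=-4, sp=3, e=sp−y=7; I=5, D=e−e_prev=9; u=5/4·7+3/2·5+5/4·9=27.5; next y=4/5·(-4)+1/2·27.5=10.55
n=2: y=10.55, sp=3, e=sp−y=-7.55; I=-2.55, D=e−e_prev=-14.55; u=5/4·(-7.55)+3/2·(-2.55)+5/4·(-14.55)=-31.45; next y=4/5·10.55+1/2·(-31.45)=-7.285
n=3: y=-7.285, sp=3, e=sp−y=10.285; I=7.735, D=e−e_prev=17.835; u=5/4·10.285+3/2·7.735+5/4·17.835=46.7525; next y=4/5·(-7.285)+1/2·46.7525=17.54825
n=4: y=17.54825, sp=3, e=sp−y=-14.54825; I=-6.81325, D=e−e_prev=-24.83325; u=5/4·(-14.54825)+3/2·(-6.81325)+5/4·(-24.83325)=-59.44675; next y=4/5·17.54825+1/2·(-59.44675)=-15.684775
n=5: y=-15.684775, sp=3, e=sp−y=18.684775; I=11.871525, D=e−e_prev=33.233025; u=5/4·18.684775+3/2·11.871525+5/4·33.233025≈82.704538; next y=4/5·(-15.684775)+1/2·82.704538≈28.804449
n=6: y≈28.804449, sp=3, e=sp−y≈-25.804449; I≈-13.932924, D=e−e_prev≈-44.489224; u=5/4·(-25.804449)+3/2·(-13.932924)+5/4·(-44.489224)≈-108.766476; next y=4/5·28.804449+1/2·(-108.766476)≈-31.339679
n=7: y≈-31.339679, sp=3, e=sp−y≈34.339679; I≈20.406755, D=e−e_prev≈60.144128; u=5/4·34.339679+3/2·20.406755+5/4·60.144128≈148.714892; next y=4/5·(-31.339679)+1/2·148.714892≈49.285703
n=8: y≈49.285703, sp=3, e=sp−y≈-46.285703; I≈-25.878947, D=e−e_prev≈-80.625382; u=5/4·(-46.285703)+3/2·(-25.878947)+5/4·(-80.625382)≈-197.457276; next y=4/5·49.285703+1/2·(-197.457276)≈-59.300076
n=9: y≈-59.300076, sp=3, e=sp−y≈62.300076; I≈36.421129, D=e−e_prev≈108.585779; u=5/4·62.300076+3/2·36.421129+5/4·108.585779≈268.239012; next y=4/5·(-59.300076)+1/2·268.239012≈86.679445
n=10: y≈86.679445, sp=5, e=sp−y≈-81.679445; I≈-45.258316, D=e−e_prev≈-143.979521; u=5/4·(-81.679445)+3/2·(-45.258316)+5/4·(-143.979521)≈-349.961182; next y=4/5·86.679445+1/2·(-349.961182)≈-105.637035
n=11: y≈-105.637035, sp=5, e=sp−y≈110.637035; I≈65.378719, D=e−e_prev≈192.316480; u=5/4·110.637035+3/2·65.378719+5/4·192.316480≈476.759971; next y=4/5·(-105.637035)+1/2·476.759971≈153.870358

0 -2 -8.000 0.000
1 3 27.500 -4.000
2 3 -31.450 10.550
3 3 46.753 -7.285
4 3 -59.447 17.548
5 3 82.705 -15.685
6 3 -108.766 28.804
7 3 148.715 -31.340
8 3 -197.457 49.286
9 3 268.239 -59.300
10 5 -349.961 86.679
11 5 476.760 -105.637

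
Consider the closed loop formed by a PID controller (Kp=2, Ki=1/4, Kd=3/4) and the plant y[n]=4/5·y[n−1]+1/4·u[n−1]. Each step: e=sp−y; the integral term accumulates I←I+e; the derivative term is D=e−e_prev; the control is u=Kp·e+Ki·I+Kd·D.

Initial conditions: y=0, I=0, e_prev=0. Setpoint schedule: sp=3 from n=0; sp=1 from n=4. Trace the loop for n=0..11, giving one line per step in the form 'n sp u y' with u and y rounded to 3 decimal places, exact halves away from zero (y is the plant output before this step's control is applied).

0 3 9.000 0.000
1 3 0.750 2.250
2 3 3.413 1.988
3 3 2.102 2.443
4 1 -3.528 2.480
5 1 1.764 1.102
6 1 0.043 1.323
7 1 0.889 1.069
8 1 0.656 1.077
9 1 0.797 1.026
10 1 0.770 1.020
11 1 0.795 1.009

(exact arithmetic carried between steps; '≈' marks a value shown rounded to 6 d.p. or computed from one; I and e_prev carry over from the previous line; the table rounds u and y to 3 d.p., halves away from zero)
n=0: y=0, sp=3, e=sp−y=3; I=3, D=e−e_prev=3; u=2·3+1/4·3+3/4·3=9; next y=4/5·0+1/4·9=2.25
n=1: y=2.25, sp=3, e=sp−y=0.75; I=3.75, D=e−e_prev=-2.25; u=2·0.75+1/4·3.75+3/4·(-2.25)=0.75; next y=4/5·2.25+1/4·0.75=1.9875
n=2: y=1.9875, sp=3, e=sp−y=1.0125; I=4.7625, D=e−e_prev=0.2625; u=2·1.0125+1/4·4.7625+3/4·0.2625=3.4125; next y=4/5·1.9875+1/4·3.4125=2.443125
n=3: y=2.443125, sp=3, e=sp−y=0.556875; I=5.319375, D=e−e_prev=-0.455625; u=2·0.556875+1/4·5.319375+3/4·(-0.455625)=2.101875; next y=4/5·2.443125+1/4·2.101875≈2.479969
n=4: y≈2.479969, sp=1, e=sp−y≈-1.479969; I≈3.839406, D=e−e_prev≈-2.036844; u=2·(-1.479969)+1/4·3.839406+3/4·(-2.036844)≈-3.527719; next y=4/5·2.479969+1/4·(-3.527719)≈1.102045
n=5: y≈1.102045, sp=1, e=sp−y≈-0.102045; I≈3.737361, D=e−e_prev≈1.377923; u=2·(-0.102045)+1/4·3.737361+3/4·1.377923≈1.763692; next y=4/5·1.102045+1/4·1.763692≈1.322559
n=6: y≈1.322559, sp=1, e=sp−y≈-0.322559; I≈3.414802, D=e−e_prev≈-0.220514; u=2·(-0.322559)+1/4·3.414802+3/4·(-0.220514)≈0.043196; next y=4/5·1.322559+1/4·0.043196≈1.068847
n=7: y≈1.068847, sp=1, e=sp−y≈-0.068847; I≈3.345955, D=e−e_prev≈0.253713; u=2·(-0.068847)+1/4·3.345955+3/4·0.253713≈0.889080; next y=4/5·1.068847+1/4·0.889080≈1.077347
n=8: y≈1.077347, sp=1, e=sp−y≈-0.077347; I≈3.268608, D=e−e_prev≈-0.008501; u=2·(-0.077347)+1/4·3.268608+3/4·(-0.008501)≈0.656082; next y=4/5·1.077347+1/4·0.656082≈1.025898
n=9: y≈1.025898, sp=1, e=sp−y≈-0.025898; I≈3.242710, D=e−e_prev≈0.051449; u=2·(-0.025898)+1/4·3.242710+3/4·0.051449≈0.797468; next y=4/5·1.025898+1/4·0.797468≈1.020086
n=10: y≈1.020086, sp=1, e=sp−y≈-0.020086; I≈3.222624, D=e−e_prev≈0.005813; u=2·(-0.020086)+1/4·3.222624+3/4·0.005813≈0.769845; next y=4/5·1.020086+1/4·0.769845≈1.008530
n=11: y≈1.008530, sp=1, e=sp−y≈-0.008530; I≈3.214094, D=e−e_prev≈0.011556; u=2·(-0.008530)+1/4·3.214094+3/4·0.011556≈0.795131; next y=4/5·1.008530+1/4·0.795131≈1.005607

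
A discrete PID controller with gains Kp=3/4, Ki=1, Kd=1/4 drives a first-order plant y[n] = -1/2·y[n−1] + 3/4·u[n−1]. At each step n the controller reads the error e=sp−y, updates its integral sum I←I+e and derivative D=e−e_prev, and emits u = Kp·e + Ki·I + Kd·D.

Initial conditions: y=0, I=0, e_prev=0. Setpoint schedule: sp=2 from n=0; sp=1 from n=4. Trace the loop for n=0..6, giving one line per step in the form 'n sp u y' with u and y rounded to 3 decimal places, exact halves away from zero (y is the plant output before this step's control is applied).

0 2 4.000 0.000
1 2 -0.500 3.000
2 2 9.000 -1.875
3 2 -7.469 7.688
4 1 21.500 -9.445
5 1 -32.674 20.848
6 1 66.605 -34.929

(exact arithmetic carried between steps; '≈' marks a value shown rounded to 6 d.p. or computed from one; I and e_prev carry over from the previous line; the table rounds u and y to 3 d.p., halves away from zero)
n=0: y=0, sp=2, e=sp−y=2; I=2, D=e−e_prev=2; u=3/4·2+1·2+1/4·2=4; next y=-1/2·0+3/4·4=3
n=1: y=3, sp=2, e=sp−y=-1; I=1, D=e−e_prev=-3; u=3/4·(-1)+1·1+1/4·(-3)=-0.5; next y=-1/2·3+3/4·(-0.5)=-1.875
n=2: y=-1.875, sp=2, e=sp−y=3.875; I=4.875, D=e−e_prev=4.875; u=3/4·3.875+1·4.875+1/4·4.875=9; next y=-1/2·(-1.875)+3/4·9=7.6875
n=3: y=7.6875, sp=2, e=sp−y=-5.6875; I=-0.8125, D=e−e_prev=-9.5625; u=3/4·(-5.6875)+1·(-0.8125)+1/4·(-9.5625)=-7.46875; next y=-1/2·7.6875+3/4·(-7.46875)≈-9.445313
n=4: y≈-9.445313, sp=1, e=sp−y≈10.445313; I≈9.632813, D=e−e_prev≈16.132813; u=3/4·10.445313+1·9.632813+1/4·16.132813≈21.5; next y=-1/2·(-9.445313)+3/4·21.5≈20.847656
n=5: y≈20.847656, sp=1, e=sp−y≈-19.847656; I≈-10.214844, D=e−e_prev≈-30.292969; u=3/4·(-19.847656)+1·(-10.214844)+1/4·(-30.292969)≈-32.673828; next y=-1/2·20.847656+3/4·(-32.673828)≈-34.929199
n=6: y≈-34.929199, sp=1, e=sp−y≈35.929199; I≈25.714355, D=e−e_prev≈55.776855; u=3/4·35.929199+1·25.714355+1/4·55.776855≈66.605469; next y=-1/2·(-34.929199)+3/4·66.605469≈67.418701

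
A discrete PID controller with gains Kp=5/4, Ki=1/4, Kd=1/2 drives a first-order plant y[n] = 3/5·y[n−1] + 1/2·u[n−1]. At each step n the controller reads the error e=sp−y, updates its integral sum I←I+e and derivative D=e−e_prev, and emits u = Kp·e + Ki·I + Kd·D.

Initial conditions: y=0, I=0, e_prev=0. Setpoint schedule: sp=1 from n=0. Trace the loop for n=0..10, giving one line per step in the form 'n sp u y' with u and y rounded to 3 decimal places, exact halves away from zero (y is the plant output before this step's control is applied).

0 1 2.000 0.000
1 1 -0.250 1.000
2 1 1.300 0.475
3 1 0.249 0.935
4 1 0.994 0.685
5 1 0.502 0.908
6 1 0.861 0.796
7 1 0.632 0.908
8 1 0.806 0.861
9 1 0.700 0.919
10 1 0.785 0.901

(exact arithmetic carried between steps; '≈' marks a value shown rounded to 6 d.p. or computed from one; I and e_prev carry over from the previous line; the table rounds u and y to 3 d.p., halves away from zero)
n=0: y=0, sp=1, e=sp−y=1; I=1, D=e−e_prev=1; u=5/4·1+1/4·1+1/2·1=2; next y=3/5·0+1/2·2=1
n=1: y=1, sp=1, e=sp−y=0; I=1, D=e−e_prev=-1; u=5/4·0+1/4·1+1/2·(-1)=-0.25; next y=3/5·1+1/2·(-0.25)=0.475
n=2: y=0.475, sp=1, e=sp−y=0.525; I=1.525, D=e−e_prev=0.525; u=5/4·0.525+1/4·1.525+1/2·0.525=1.3; next y=3/5·0.475+1/2·1.3=0.935
n=3: y=0.935, sp=1, e=sp−y=0.065; I=1.59, D=e−e_prev=-0.46; u=5/4·0.065+1/4·1.59+1/2·(-0.46)=0.24875; next y=3/5·0.935+1/2·0.24875=0.685375
n=4: y=0.685375, sp=1, e=sp−y=0.314625; I=1.904625, D=e−e_prev=0.249625; u=5/4·0.314625+1/4·1.904625+1/2·0.249625=0.99425; next y=3/5·0.685375+1/2·0.99425=0.90835
n=5: y=0.90835, sp=1, e=sp−y=0.09165; I=1.996275, D=e−e_prev=-0.222975; u=5/4·0.09165+1/4·1.996275+1/2·(-0.222975)≈0.502144; next y=3/5·0.90835+1/2·0.502144≈0.796082
n=6: y≈0.796082, sp=1, e=sp−y≈0.203918; I≈2.200193, D=e−e_prev≈0.112268; u=5/4·0.203918+1/4·2.200193+1/2·0.112268≈0.86108; next y=3/5·0.796082+1/2·0.86108≈0.908189
n=7: y≈0.908189, sp=1, e=sp−y≈0.091811; I≈2.292004, D=e−e_prev≈-0.112107; u=5/4·0.091811+1/4·2.292004+1/2·(-0.112107)≈0.631711; next y=3/5·0.908189+1/2·0.631711≈0.860769
n=8: y≈0.860769, sp=1, e=sp−y≈0.139231; I≈2.431235, D=e−e_prev≈0.047420; u=5/4·0.139231+1/4·2.431235+1/2·0.047420≈0.805558; next y=3/5·0.860769+1/2·0.805558≈0.919240
n=9: y≈0.919240, sp=1, e=sp−y≈0.080760; I≈2.511995, D=e−e_prev≈-0.058471; u=5/4·0.080760+1/4·2.511995+1/2·(-0.058471)≈0.699713; next y=3/5·0.919240+1/2·0.699713≈0.901401
n=10: y≈0.901401, sp=1, e=sp−y≈0.098599; I≈2.610594, D=e−e_prev≈0.017840; u=5/4·0.098599+1/4·2.610594+1/2·0.017840≈0.784818; next y=3/5·0.901401+1/2·0.784818≈0.933249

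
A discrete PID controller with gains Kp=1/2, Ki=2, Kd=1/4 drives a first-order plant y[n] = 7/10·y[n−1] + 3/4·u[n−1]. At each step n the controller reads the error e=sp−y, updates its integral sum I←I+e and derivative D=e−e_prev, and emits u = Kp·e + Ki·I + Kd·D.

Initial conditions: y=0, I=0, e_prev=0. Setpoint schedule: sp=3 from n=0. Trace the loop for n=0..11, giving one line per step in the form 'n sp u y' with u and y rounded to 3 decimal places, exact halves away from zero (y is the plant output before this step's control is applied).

(exact arithmetic carried between steps; '≈' marks a value shown rounded to 6 d.p. or computed from one; I and e_prev carry over from the previous line; the table rounds u and y to 3 d.p., halves away from zero)
n=0: y=0, sp=3, e=sp−y=3; I=3, D=e−e_prev=3; u=1/2·3+2·3+1/4·3=8.25; next y=7/10·0+3/4·8.25=6.1875
n=1: y=6.1875, sp=3, e=sp−y=-3.1875; I=-0.1875, D=e−e_prev=-6.1875; u=1/2·(-3.1875)+2·(-0.1875)+1/4·(-6.1875)=-3.515625; next y=7/10·6.1875+3/4·(-3.515625)≈1.694531
n=2: y≈1.694531, sp=3, e=sp−y≈1.305469; I≈1.117969, D=e−e_prev≈4.492969; u=1/2·1.305469+2·1.117969+1/4·4.492969≈4.011914; next y=7/10·1.694531+3/4·4.011914≈4.195107
n=3: y≈4.195107, sp=3, e=sp−y≈-1.195107; I≈-0.077139, D=e−e_prev≈-2.500576; u=1/2·(-1.195107)+2·(-0.077139)+1/4·(-2.500576)≈-1.376975; next y=7/10·4.195107+3/4·(-1.376975)≈1.903844
n=4: y≈1.903844, sp=3, e=sp−y≈1.096156; I≈1.019017, D=e−e_prev≈2.291264; u=1/2·1.096156+2·1.019017+1/4·2.291264≈3.158929; next y=7/10·1.903844+3/4·3.158929≈3.701887
n=5: y≈3.701887, sp=3, e=sp−y≈-0.701887; I≈0.317130, D=e−e_prev≈-1.798043; u=1/2·(-0.701887)+2·0.317130+1/4·(-1.798043)≈-0.166194; next y=7/10·3.701887+3/4·(-0.166194)≈2.466675
n=6: y≈2.466675, sp=3, e=sp−y≈0.533325; I≈0.850455, D=e−e_prev≈1.235212; u=1/2·0.533325+2·0.850455+1/4·1.235212≈2.276375; next y=7/10·2.466675+3/4·2.276375≈3.433954
n=7: y≈3.433954, sp=3, e=sp−y≈-0.433954; I≈0.416501, D=e−e_prev≈-0.967278; u=1/2·(-0.433954)+2·0.416501+1/4·(-0.967278)≈0.374205; next y=7/10·3.433954+3/4·0.374205≈2.684422
n=8: y≈2.684422, sp=3, e=sp−y≈0.315578; I≈0.732079, D=e−e_prev≈0.749532; u=1/2·0.315578+2·0.732079+1/4·0.749532≈1.809331; next y=7/10·2.684422+3/4·1.809331≈3.236093
n=9: y≈3.236093, sp=3, e=sp−y≈-0.236093; I≈0.495986, D=e−e_prev≈-0.551672; u=1/2·(-0.236093)+2·0.495986+1/4·(-0.551672)≈0.736008; next y=7/10·3.236093+3/4·0.736008≈2.817271
n=10: y≈2.817271, sp=3, e=sp−y≈0.182729; I≈0.678715, D=e−e_prev≈0.418822; u=1/2·0.182729+2·0.678715+1/4·0.418822≈1.553500; next y=7/10·2.817271+3/4·1.553500≈3.137215
n=11: y≈3.137215, sp=3, e=sp−y≈-0.137215; I≈0.541500, D=e−e_prev≈-0.319944; u=1/2·(-0.137215)+2·0.541500+1/4·(-0.319944)≈0.934407; next y=7/10·3.137215+3/4·0.934407≈2.896856

0 3 8.250 0.000
1 3 -3.516 6.188
2 3 4.012 1.695
3 3 -1.377 4.195
4 3 3.159 1.904
5 3 -0.166 3.702
6 3 2.276 2.467
7 3 0.374 3.434
8 3 1.809 2.684
9 3 0.736 3.236
10 3 1.554 2.817
11 3 0.934 3.137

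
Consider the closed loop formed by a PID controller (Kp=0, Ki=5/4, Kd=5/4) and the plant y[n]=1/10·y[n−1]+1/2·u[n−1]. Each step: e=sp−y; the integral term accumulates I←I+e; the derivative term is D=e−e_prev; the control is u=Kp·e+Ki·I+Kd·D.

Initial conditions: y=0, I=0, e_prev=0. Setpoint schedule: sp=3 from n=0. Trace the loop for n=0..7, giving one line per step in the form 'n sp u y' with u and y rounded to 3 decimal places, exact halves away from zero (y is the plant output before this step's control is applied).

(exact arithmetic carried between steps; '≈' marks a value shown rounded to 6 d.p. or computed from one; I and e_prev carry over from the previous line; the table rounds u and y to 3 d.p., halves away from zero)
n=0: y=0, sp=3, e=sp−y=3; I=3, D=e−e_prev=3; u=0·3+5/4·3+5/4·3=7.5; next y=1/10·0+1/2·7.5=3.75
n=1: y=3.75, sp=3, e=sp−y=-0.75; I=2.25, D=e−e_prev=-3.75; u=0·(-0.75)+5/4·2.25+5/4·(-3.75)=-1.875; next y=1/10·3.75+1/2·(-1.875)=-0.5625
n=2: y=-0.5625, sp=3, e=sp−y=3.5625; I=5.8125, D=e−e_prev=4.3125; u=0·3.5625+5/4·5.8125+5/4·4.3125=12.65625; next y=1/10·(-0.5625)+1/2·12.65625=6.271875
n=3: y=6.271875, sp=3, e=sp−y=-3.271875; I=2.540625, D=e−e_prev=-6.834375; u=0·(-3.271875)+5/4·2.540625+5/4·(-6.834375)≈-5.367188; next y=1/10·6.271875+1/2·(-5.367188)≈-2.056406
n=4: y≈-2.056406, sp=3, e=sp−y≈5.056406; I≈7.597031, D=e−e_prev≈8.328281; u=0·5.056406+5/4·7.597031+5/4·8.328281≈19.906641; next y=1/10·(-2.056406)+1/2·19.906641≈9.747680
n=5: y≈9.747680, sp=3, e=sp−y≈-6.747680; I≈0.849352, D=e−e_prev≈-11.804086; u=0·(-6.747680)+5/4·0.849352+5/4·(-11.804086)≈-13.693418; next y=1/10·9.747680+1/2·(-13.693418)≈-5.871941
n=6: y≈-5.871941, sp=3, e=sp−y≈8.871941; I≈9.721293, D=e−e_prev≈15.619621; u=0·8.871941+5/4·9.721293+5/4·15.619621≈31.676142; next y=1/10·(-5.871941)+1/2·31.676142≈15.250877
n=7: y≈15.250877, sp=3, e=sp−y≈-12.250877; I≈-2.529584, D=e−e_prev≈-21.122818; u=0·(-12.250877)+5/4·(-2.529584)+5/4·(-21.122818)≈-29.565502; next y=1/10·15.250877+1/2·(-29.565502)≈-13.257663

0 3 7.500 0.000
1 3 -1.875 3.750
2 3 12.656 -0.563
3 3 -5.367 6.272
4 3 19.907 -2.056
5 3 -13.693 9.748
6 3 31.676 -5.872
7 3 -29.566 15.251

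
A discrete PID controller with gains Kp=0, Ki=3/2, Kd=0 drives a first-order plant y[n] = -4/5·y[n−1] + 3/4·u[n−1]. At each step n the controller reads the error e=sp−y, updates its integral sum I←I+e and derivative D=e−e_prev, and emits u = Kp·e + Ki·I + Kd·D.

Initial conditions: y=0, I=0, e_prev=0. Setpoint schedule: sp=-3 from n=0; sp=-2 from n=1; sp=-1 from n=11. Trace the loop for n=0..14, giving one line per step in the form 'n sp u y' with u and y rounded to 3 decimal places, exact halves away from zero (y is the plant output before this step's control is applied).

(exact arithmetic carried between steps; '≈' marks a value shown rounded to 6 d.p. or computed from one; I and e_prev carry over from the previous line; the table rounds u and y to 3 d.p., halves away from zero)
n=0: y=0, sp=-3, e=sp−y=-3; I=-3, D=e−e_prev=-3; u=0·(-3)+3/2·(-3)+0·(-3)=-4.5; next y=-4/5·0+3/4·(-4.5)=-3.375
n=1: y=-3.375, sp=-2, e=sp−y=1.375; I=-1.625, D=e−e_prev=4.375; u=0·1.375+3/2·(-1.625)+0·4.375=-2.4375; next y=-4/5·(-3.375)+3/4·(-2.4375)=0.871875
n=2: y=0.871875, sp=-2, e=sp−y=-2.871875; I=-4.496875, D=e−e_prev=-4.246875; u=0·(-2.871875)+3/2·(-4.496875)+0·(-4.246875)≈-6.745313; next y=-4/5·0.871875+3/4·(-6.745313)≈-5.756484
n=3: y≈-5.756484, sp=-2, e=sp−y≈3.756484; I≈-0.740391, D=e−e_prev≈6.628359; u=0·3.756484+3/2·(-0.740391)+0·6.628359≈-1.110586; next y=-4/5·(-5.756484)+3/4·(-1.110586)≈3.772248
n=4: y≈3.772248, sp=-2, e=sp−y≈-5.772248; I≈-6.512639, D=e−e_prev≈-9.528732; u=0·(-5.772248)+3/2·(-6.512639)+0·(-9.528732)≈-9.768958; next y=-4/5·3.772248+3/4·(-9.768958)≈-10.344517
n=5: y≈-10.344517, sp=-2, e=sp−y≈8.344517; I≈1.831878, D=e−e_prev≈14.116765; u=0·8.344517+3/2·1.831878+0·14.116765≈2.747817; next y=-4/5·(-10.344517)+3/4·2.747817≈10.336477
n=6: y≈10.336477, sp=-2, e=sp−y≈-12.336477; I≈-10.504598, D=e−e_prev≈-20.680994; u=0·(-12.336477)+3/2·(-10.504598)+0·(-20.680994)≈-15.756898; next y=-4/5·10.336477+3/4·(-15.756898)≈-20.086854
n=7: y≈-20.086854, sp=-2, e=sp−y≈18.086854; I≈7.582256, D=e−e_prev≈30.423331; u=0·18.086854+3/2·7.582256+0·30.423331≈11.373384; next y=-4/5·(-20.086854)+3/4·11.373384≈24.599522
n=8: y≈24.599522, sp=-2, e=sp−y≈-26.599522; I≈-19.017266, D=e−e_prev≈-44.686376; u=0·(-26.599522)+3/2·(-19.017266)+0·(-44.686376)≈-28.525898; next y=-4/5·24.599522+3/4·(-28.525898)≈-41.074041
n=9: y≈-41.074041, sp=-2, e=sp−y≈39.074041; I≈20.056775, D=e−e_prev≈65.673563; u=0·39.074041+3/2·20.056775+0·65.673563≈30.085163; next y=-4/5·(-41.074041)+3/4·30.085163≈55.423105
n=10: y≈55.423105, sp=-2, e=sp−y≈-57.423105; I≈-37.366330, D=e−e_prev≈-96.497146; u=0·(-57.423105)+3/2·(-37.366330)+0·(-96.497146)≈-56.049495; next y=-4/5·55.423105+3/4·(-56.049495)≈-86.375605
n=11: y≈-86.375605, sp=-1, e=sp−y≈85.375605; I≈48.009275, D=e−e_prev≈142.798710; u=0·85.375605+3/2·48.009275+0·142.798710≈72.013913; next y=-4/5·(-86.375605)+3/4·72.013913≈123.110919
n=12: y≈123.110919, sp=-1, e=sp−y≈-124.110919; I≈-76.101644, D=e−e_prev≈-209.486524; u=0·(-124.110919)+3/2·(-76.101644)+0·(-209.486524)≈-114.152465; next y=-4/5·123.110919+3/4·(-114.152465)≈-184.103084
n=13: y≈-184.103084, sp=-1, e=sp−y≈183.103084; I≈107.001441, D=e−e_prev≈307.214003; u=0·183.103084+3/2·107.001441+0·307.214003≈160.502161; next y=-4/5·(-184.103084)+3/4·160.502161≈267.659088
n=14: y≈267.659088, sp=-1, e=sp−y≈-268.659088; I≈-161.657647, D=e−e_prev≈-451.762172; u=0·(-268.659088)+3/2·(-161.657647)+0·(-451.762172)≈-242.486471; next y=-4/5·267.659088+3/4·(-242.486471)≈-395.992124

0 -3 -4.500 0.000
1 -2 -2.438 -3.375
2 -2 -6.745 0.872
3 -2 -1.111 -5.756
4 -2 -9.769 3.772
5 -2 2.748 -10.345
6 -2 -15.757 10.336
7 -2 11.373 -20.087
8 -2 -28.526 24.600
9 -2 30.085 -41.074
10 -2 -56.049 55.423
11 -1 72.014 -86.376
12 -1 -114.152 123.111
13 -1 160.502 -184.103
14 -1 -242.486 267.659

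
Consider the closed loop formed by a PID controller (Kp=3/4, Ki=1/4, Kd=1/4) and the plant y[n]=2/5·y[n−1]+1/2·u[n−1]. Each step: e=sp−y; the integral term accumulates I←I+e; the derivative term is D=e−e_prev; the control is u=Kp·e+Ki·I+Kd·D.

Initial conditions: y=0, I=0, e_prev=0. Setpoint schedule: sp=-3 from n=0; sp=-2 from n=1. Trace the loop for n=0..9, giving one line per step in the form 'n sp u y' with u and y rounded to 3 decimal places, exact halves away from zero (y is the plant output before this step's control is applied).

0 -3 -3.750 0.000
1 -2 -0.156 -1.875
2 -2 -2.215 -0.828
3 -2 -1.483 -1.439
4 -2 -1.928 -1.317
5 -2 -1.851 -1.491
6 -2 -1.983 -1.522
7 -2 -2.012 -1.600
8 -2 -2.074 -1.646
9 -2 -2.113 -1.696

(exact arithmetic carried between steps; '≈' marks a value shown rounded to 6 d.p. or computed from one; I and e_prev carry over from the previous line; the table rounds u and y to 3 d.p., halves away from zero)
n=0: y=0, sp=-3, e=sp−y=-3; I=-3, D=e−e_prev=-3; u=3/4·(-3)+1/4·(-3)+1/4·(-3)=-3.75; next y=2/5·0+1/2·(-3.75)=-1.875
n=1: y=-1.875, sp=-2, e=sp−y=-0.125; I=-3.125, D=e−e_prev=2.875; u=3/4·(-0.125)+1/4·(-3.125)+1/4·2.875=-0.15625; next y=2/5·(-1.875)+1/2·(-0.15625)=-0.828125
n=2: y=-0.828125, sp=-2, e=sp−y=-1.171875; I=-4.296875, D=e−e_prev=-1.046875; u=3/4·(-1.171875)+1/4·(-4.296875)+1/4·(-1.046875)≈-2.214844; next y=2/5·(-0.828125)+1/2·(-2.214844)≈-1.438672
n=3: y≈-1.438672, sp=-2, e=sp−y≈-0.561328; I≈-4.858203, D=e−e_prev≈0.610547; u=3/4·(-0.561328)+1/4·(-4.858203)+1/4·0.610547≈-1.482910; next y=2/5·(-1.438672)+1/2·(-1.482910)≈-1.316924
n=4: y≈-1.316924, sp=-2, e=sp−y≈-0.683076; I≈-5.541279, D=e−e_prev≈-0.121748; u=3/4·(-0.683076)+1/4·(-5.541279)+1/4·(-0.121748)≈-1.928064; next y=2/5·(-1.316924)+1/2·(-1.928064)≈-1.490802
n=5: y≈-1.490802, sp=-2, e=sp−y≈-0.509198; I≈-6.050478, D=e−e_prev≈0.173878; u=3/4·(-0.509198)+1/4·(-6.050478)+1/4·0.173878≈-1.851049; next y=2/5·(-1.490802)+1/2·(-1.851049)≈-1.521845
n=6: y≈-1.521845, sp=-2, e=sp−y≈-0.478155; I≈-6.528633, D=e−e_prev≈0.031044; u=3/4·(-0.478155)+1/4·(-6.528633)+1/4·0.031044≈-1.983014; next y=2/5·(-1.521845)+1/2·(-1.983014)≈-1.600245
n=7: y≈-1.600245, sp=-2, e=sp−y≈-0.399755; I≈-6.928388, D=e−e_prev≈0.078400; u=3/4·(-0.399755)+1/4·(-6.928388)+1/4·0.078400≈-2.012313; next y=2/5·(-1.600245)+1/2·(-2.012313)≈-1.646255
n=8: y≈-1.646255, sp=-2, e=sp−y≈-0.353745; I≈-7.282133, D=e−e_prev≈0.046010; u=3/4·(-0.353745)+1/4·(-7.282133)+1/4·0.046010≈-2.074340; next y=2/5·(-1.646255)+1/2·(-2.074340)≈-1.695672
n=9: y≈-1.695672, sp=-2, e=sp−y≈-0.304328; I≈-7.586462, D=e−e_prev≈0.049417; u=3/4·(-0.304328)+1/4·(-7.586462)+1/4·0.049417≈-2.112507; next y=2/5·(-1.695672)+1/2·(-2.112507)≈-1.734522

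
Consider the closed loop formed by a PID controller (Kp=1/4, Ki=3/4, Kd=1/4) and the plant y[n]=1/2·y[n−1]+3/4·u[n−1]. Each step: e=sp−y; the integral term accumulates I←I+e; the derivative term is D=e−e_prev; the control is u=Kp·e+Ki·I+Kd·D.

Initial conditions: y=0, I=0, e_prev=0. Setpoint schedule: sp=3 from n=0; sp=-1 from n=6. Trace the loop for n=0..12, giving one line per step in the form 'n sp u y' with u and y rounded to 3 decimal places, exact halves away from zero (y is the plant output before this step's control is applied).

0 3 3.750 0.000
1 3 1.734 2.813
2 3 2.710 2.707
3 3 2.055 3.386
4 3 2.125 3.234
5 3 1.941 3.211
6 -1 -3.036 3.061
7 -1 -0.360 -0.747
8 -1 -1.631 -0.643
9 -1 -0.746 -1.545
10 -1 -0.829 -1.332
11 -1 -0.582 -1.288
12 -1 -0.614 -1.080

(exact arithmetic carried between steps; '≈' marks a value shown rounded to 6 d.p. or computed from one; I and e_prev carry over from the previous line; the table rounds u and y to 3 d.p., halves away from zero)
n=0: y=0, sp=3, e=sp−y=3; I=3, D=e−e_prev=3; u=1/4·3+3/4·3+1/4·3=3.75; next y=1/2·0+3/4·3.75=2.8125
n=1: y=2.8125, sp=3, e=sp−y=0.1875; I=3.1875, D=e−e_prev=-2.8125; u=1/4·0.1875+3/4·3.1875+1/4·(-2.8125)=1.734375; next y=1/2·2.8125+3/4·1.734375≈2.707031
n=2: y≈2.707031, sp=3, e=sp−y≈0.292969; I≈3.480469, D=e−e_prev≈0.105469; u=1/4·0.292969+3/4·3.480469+1/4·0.105469≈2.709961; next y=1/2·2.707031+3/4·2.709961≈3.385986
n=3: y≈3.385986, sp=3, e=sp−y≈-0.385986; I≈3.094482, D=e−e_prev≈-0.678955; u=1/4·(-0.385986)+3/4·3.094482+1/4·(-0.678955)≈2.054626; next y=1/2·3.385986+3/4·2.054626≈3.233963
n=4: y≈3.233963, sp=3, e=sp−y≈-0.233963; I≈2.860519, D=e−e_prev≈0.152023; u=1/4·(-0.233963)+3/4·2.860519+1/4·0.152023≈2.124905; next y=1/2·3.233963+3/4·2.124905≈3.210660
n=5: y≈3.210660, sp=3, e=sp−y≈-0.210660; I≈2.649859, D=e−e_prev≈0.023303; u=1/4·(-0.210660)+3/4·2.649859+1/4·0.023303≈1.940555; next y=1/2·3.210660+3/4·1.940555≈3.060746
n=6: y≈3.060746, sp=-1, e=sp−y≈-4.060746; I≈-1.410887, D=e−e_prev≈-3.850087; u=1/4·(-4.060746)+3/4·(-1.410887)+1/4·(-3.850087)≈-3.035874; next y=1/2·3.060746+3/4·(-3.035874)≈-0.746532
n=7: y≈-0.746532, sp=-1, e=sp−y≈-0.253468; I≈-1.664355, D=e−e_prev≈3.807278; u=1/4·(-0.253468)+3/4·(-1.664355)+1/4·3.807278≈-0.359814; next y=1/2·(-0.746532)+3/4·(-0.359814)≈-0.643126
n=8: y≈-0.643126, sp=-1, e=sp−y≈-0.356874; I≈-2.021229, D=e−e_prev≈-0.103406; u=1/4·(-0.356874)+3/4·(-2.021229)+1/4·(-0.103406)≈-1.630991; next y=1/2·(-0.643126)+3/4·(-1.630991)≈-1.544807
n=9: y≈-1.544807, sp=-1, e=sp−y≈0.544807; I≈-1.476422, D=e−e_prev≈0.901680; u=1/4·0.544807+3/4·(-1.476422)+1/4·0.901680≈-0.745695; next y=1/2·(-1.544807)+3/4·(-0.745695)≈-1.331674
n=10: y≈-1.331674, sp=-1, e=sp−y≈0.331674; I≈-1.144748, D=e−e_prev≈-0.213132; u=1/4·0.331674+3/4·(-1.144748)+1/4·(-0.213132)≈-0.828925; next y=1/2·(-1.331674)+3/4·(-0.828925)≈-1.287531
n=11: y≈-1.287531, sp=-1, e=sp−y≈0.287531; I≈-0.857217, D=e−e_prev≈-0.044143; u=1/4·0.287531+3/4·(-0.857217)+1/4·(-0.044143)≈-0.582065; next y=1/2·(-1.287531)+3/4·(-0.582065)≈-1.080315
n=12: y≈-1.080315, sp=-1, e=sp−y≈0.080315; I≈-0.776902, D=e−e_prev≈-0.207216; u=1/4·0.080315+3/4·(-0.776902)+1/4·(-0.207216)≈-0.614402; next y=1/2·(-1.080315)+3/4·(-0.614402)≈-1.000959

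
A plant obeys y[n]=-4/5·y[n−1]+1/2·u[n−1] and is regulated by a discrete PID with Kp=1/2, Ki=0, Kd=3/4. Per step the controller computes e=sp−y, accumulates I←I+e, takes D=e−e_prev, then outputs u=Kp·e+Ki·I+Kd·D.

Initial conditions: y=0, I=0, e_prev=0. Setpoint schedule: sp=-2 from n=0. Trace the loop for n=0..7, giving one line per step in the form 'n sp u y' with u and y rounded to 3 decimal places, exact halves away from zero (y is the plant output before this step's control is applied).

(exact arithmetic carried between steps; '≈' marks a value shown rounded to 6 d.p. or computed from one; I and e_prev carry over from the previous line; the table rounds u and y to 3 d.p., halves away from zero)
n=0: y=0, sp=-2, e=sp−y=-2; I=-2, D=e−e_prev=-2; u=1/2·(-2)+0·(-2)+3/4·(-2)=-2.5; next y=-4/5·0+1/2·(-2.5)=-1.25
n=1: y=-1.25, sp=-2, e=sp−y=-0.75; I=-2.75, D=e−e_prev=1.25; u=1/2·(-0.75)+0·(-2.75)+3/4·1.25=0.5625; next y=-4/5·(-1.25)+1/2·0.5625=1.28125
n=2: y=1.28125, sp=-2, e=sp−y=-3.28125; I=-6.03125, D=e−e_prev=-2.53125; u=1/2·(-3.28125)+0·(-6.03125)+3/4·(-2.53125)≈-3.539063; next y=-4/5·1.28125+1/2·(-3.539063)≈-2.794531
n=3: y≈-2.794531, sp=-2, e=sp−y≈0.794531; I≈-5.236719, D=e−e_prev≈4.075781; u=1/2·0.794531+0·(-5.236719)+3/4·4.075781≈3.454102; next y=-4/5·(-2.794531)+1/2·3.454102≈3.962676
n=4: y≈3.962676, sp=-2, e=sp−y≈-5.962676; I≈-11.199395, D=e−e_prev≈-6.757207; u=1/2·(-5.962676)+0·(-11.199395)+3/4·(-6.757207)≈-8.049243; next y=-4/5·3.962676+1/2·(-8.049243)≈-7.194762
n=5: y≈-7.194762, sp=-2, e=sp−y≈5.194762; I≈-6.004632, D=e−e_prev≈11.157438; u=1/2·5.194762+0·(-6.004632)+3/4·11.157438≈10.965460; next y=-4/5·(-7.194762)+1/2·10.965460≈11.238540
n=6: y≈11.238540, sp=-2, e=sp−y≈-13.238540; I≈-19.243172, D=e−e_prev≈-18.433302; u=1/2·(-13.238540)+0·(-19.243172)+3/4·(-18.433302)≈-20.444246; next y=-4/5·11.238540+1/2·(-20.444246)≈-19.212955
n=7: y≈-19.212955, sp=-2, e=sp−y≈17.212955; I≈-2.030217, D=e−e_prev≈30.451494; u=1/2·17.212955+0·(-2.030217)+3/4·30.451494≈31.445098; next y=-4/5·(-19.212955)+1/2·31.445098≈31.092913

0 -2 -2.500 0.000
1 -2 0.563 -1.250
2 -2 -3.539 1.281
3 -2 3.454 -2.795
4 -2 -8.049 3.963
5 -2 10.965 -7.195
6 -2 -20.444 11.239
7 -2 31.445 -19.213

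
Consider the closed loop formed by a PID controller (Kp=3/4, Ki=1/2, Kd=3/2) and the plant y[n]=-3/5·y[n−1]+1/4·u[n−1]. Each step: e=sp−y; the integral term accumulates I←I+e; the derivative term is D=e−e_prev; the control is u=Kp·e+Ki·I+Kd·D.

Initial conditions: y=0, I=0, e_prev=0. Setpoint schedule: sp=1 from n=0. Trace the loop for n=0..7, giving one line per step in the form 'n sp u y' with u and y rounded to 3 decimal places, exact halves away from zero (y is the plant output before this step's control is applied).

0 1 2.750 0.000
1 1 -0.141 0.688
2 1 4.169 -0.448
3 1 -1.646 1.311
4 1 7.735 -1.198
5 1 -5.518 2.653
6 1 14.896 -2.971
7 1 -14.867 5.507

(exact arithmetic carried between steps; '≈' marks a value shown rounded to 6 d.p. or computed from one; I and e_prev carry over from the previous line; the table rounds u and y to 3 d.p., halves away from zero)
n=0: y=0, sp=1, e=sp−y=1; I=1, D=e−e_prev=1; u=3/4·1+1/2·1+3/2·1=2.75; next y=-3/5·0+1/4·2.75=0.6875
n=1: y=0.6875, sp=1, e=sp−y=0.3125; I=1.3125, D=e−e_prev=-0.6875; u=3/4·0.3125+1/2·1.3125+3/2·(-0.6875)=-0.140625; next y=-3/5·0.6875+1/4·(-0.140625)≈-0.447656
n=2: y≈-0.447656, sp=1, e=sp−y≈1.447656; I≈2.760156, D=e−e_prev≈1.135156; u=3/4·1.447656+1/2·2.760156+3/2·1.135156≈4.168555; next y=-3/5·(-0.447656)+1/4·4.168555≈1.310732
n=3: y≈1.310732, sp=1, e=sp−y≈-0.310732; I≈2.449424, D=e−e_prev≈-1.758389; u=3/4·(-0.310732)+1/2·2.449424+3/2·(-1.758389)≈-1.645920; next y=-3/5·1.310732+1/4·(-1.645920)≈-1.197920
n=4: y≈-1.197920, sp=1, e=sp−y≈2.197920; I≈4.647343, D=e−e_prev≈2.508652; u=3/4·2.197920+1/2·4.647343+3/2·2.508652≈7.735089; next y=-3/5·(-1.197920)+1/4·7.735089≈2.652524
n=5: y≈2.652524, sp=1, e=sp−y≈-1.652524; I≈2.994819, D=e−e_prev≈-3.850444; u=3/4·(-1.652524)+1/2·2.994819+3/2·(-3.850444)≈-5.517649; next y=-3/5·2.652524+1/4·(-5.517649)≈-2.970927
n=6: y≈-2.970927, sp=1, e=sp−y≈3.970927; I≈6.965746, D=e−e_prev≈5.623451; u=3/4·3.970927+1/2·6.965746+3/2·5.623451≈14.896244; next y=-3/5·(-2.970927)+1/4·14.896244≈5.506617
n=7: y≈5.506617, sp=1, e=sp−y≈-4.506617; I≈2.459129, D=e−e_prev≈-8.477544; u=3/4·(-4.506617)+1/2·2.459129+3/2·(-8.477544)≈-14.866714; next y=-3/5·5.506617+1/4·(-14.866714)≈-7.020649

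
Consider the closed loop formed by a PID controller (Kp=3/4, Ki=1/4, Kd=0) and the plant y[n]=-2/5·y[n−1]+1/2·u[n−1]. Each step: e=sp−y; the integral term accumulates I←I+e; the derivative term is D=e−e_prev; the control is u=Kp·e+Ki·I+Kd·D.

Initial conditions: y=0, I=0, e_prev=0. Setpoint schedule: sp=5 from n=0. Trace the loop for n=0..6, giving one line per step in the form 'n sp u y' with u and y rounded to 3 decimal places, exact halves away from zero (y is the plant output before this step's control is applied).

0 5 5.000 0.000
1 5 3.750 2.500
2 5 6.000 0.875
3 5 5.256 2.650
4 5 6.926 1.568
5 5 6.516 2.836
6 5 7.769 2.124

(exact arithmetic carried between steps; '≈' marks a value shown rounded to 6 d.p. or computed from one; I and e_prev carry over from the previous line; the table rounds u and y to 3 d.p., halves away from zero)
n=0: y=0, sp=5, e=sp−y=5; I=5, D=e−e_prev=5; u=3/4·5+1/4·5+0·5=5; next y=-2/5·0+1/2·5=2.5
n=1: y=2.5, sp=5, e=sp−y=2.5; I=7.5, D=e−e_prev=-2.5; u=3/4·2.5+1/4·7.5+0·(-2.5)=3.75; next y=-2/5·2.5+1/2·3.75=0.875
n=2: y=0.875, sp=5, e=sp−y=4.125; I=11.625, D=e−e_prev=1.625; u=3/4·4.125+1/4·11.625+0·1.625=6; next y=-2/5·0.875+1/2·6=2.65
n=3: y=2.65, sp=5, e=sp−y=2.35; I=13.975, D=e−e_prev=-1.775; u=3/4·2.35+1/4·13.975+0·(-1.775)=5.25625; next y=-2/5·2.65+1/2·5.25625=1.568125
n=4: y=1.568125, sp=5, e=sp−y=3.431875; I=17.406875, D=e−e_prev=1.081875; u=3/4·3.431875+1/4·17.406875+0·1.081875=6.925625; next y=-2/5·1.568125+1/2·6.925625≈2.835563
n=5: y≈2.835563, sp=5, e=sp−y≈2.164438; I≈19.571313, D=e−e_prev≈-1.267438; u=3/4·2.164438+1/4·19.571313+0·(-1.267438)≈6.516156; next y=-2/5·2.835563+1/2·6.516156≈2.123853
n=6: y≈2.123853, sp=5, e=sp−y≈2.876147; I≈22.447459, D=e−e_prev≈0.711709; u=3/4·2.876147+1/4·22.447459+0·0.711709≈7.768975; next y=-2/5·2.123853+1/2·7.768975≈3.034946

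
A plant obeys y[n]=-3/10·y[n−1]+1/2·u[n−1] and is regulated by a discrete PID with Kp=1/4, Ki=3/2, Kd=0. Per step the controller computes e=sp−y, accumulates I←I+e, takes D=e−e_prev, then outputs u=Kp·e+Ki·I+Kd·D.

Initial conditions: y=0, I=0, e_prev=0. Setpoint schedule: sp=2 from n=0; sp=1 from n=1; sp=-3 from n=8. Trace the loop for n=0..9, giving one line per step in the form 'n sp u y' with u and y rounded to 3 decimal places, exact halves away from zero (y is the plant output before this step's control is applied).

0 2 3.500 0.000
1 1 1.688 1.750
2 1 3.067 0.319
3 1 2.130 1.438
4 1 2.881 0.634
5 1 2.351 1.250
6 1 2.763 0.801
7 1 2.466 1.141
8 -3 -4.307 0.891
9 -3 -4.348 -2.421

(exact arithmetic carried between steps; '≈' marks a value shown rounded to 6 d.p. or computed from one; I and e_prev carry over from the previous line; the table rounds u and y to 3 d.p., halves away from zero)
n=0: y=0, sp=2, e=sp−y=2; I=2, D=e−e_prev=2; u=1/4·2+3/2·2+0·2=3.5; next y=-3/10·0+1/2·3.5=1.75
n=1: y=1.75, sp=1, e=sp−y=-0.75; I=1.25, D=e−e_prev=-2.75; u=1/4·(-0.75)+3/2·1.25+0·(-2.75)=1.6875; next y=-3/10·1.75+1/2·1.6875=0.31875
n=2: y=0.31875, sp=1, e=sp−y=0.68125; I=1.93125, D=e−e_prev=1.43125; u=1/4·0.68125+3/2·1.93125+0·1.43125≈3.067188; next y=-3/10·0.31875+1/2·3.067188≈1.437969
n=3: y≈1.437969, sp=1, e=sp−y≈-0.437969; I≈1.493281, D=e−e_prev≈-1.119219; u=1/4·(-0.437969)+3/2·1.493281+0·(-1.119219)≈2.130430; next y=-3/10·1.437969+1/2·2.130430≈0.633824
n=4: y≈0.633824, sp=1, e=sp−y≈0.366176; I≈1.859457, D=e−e_prev≈0.804145; u=1/4·0.366176+3/2·1.859457+0·0.804145≈2.880729; next y=-3/10·0.633824+1/2·2.880729≈1.250217
n=5: y≈1.250217, sp=1, e=sp−y≈-0.250217; I≈1.609240, D=e−e_prev≈-0.616393; u=1/4·(-0.250217)+3/2·1.609240+0·(-0.616393)≈2.351305; next y=-3/10·1.250217+1/2·2.351305≈0.800587
n=6: y≈0.800587, sp=1, e=sp−y≈0.199413; I≈1.808652, D=e−e_prev≈0.449630; u=1/4·0.199413+3/2·1.808652+0·0.449630≈2.762832; next y=-3/10·0.800587+1/2·2.762832≈1.141240
n=7: y≈1.141240, sp=1, e=sp−y≈-0.141240; I≈1.667413, D=e−e_prev≈-0.340652; u=1/4·(-0.141240)+3/2·1.667413+0·(-0.340652)≈2.465809; next y=-3/10·1.141240+1/2·2.465809≈0.890533
n=8: y≈0.890533, sp=-3, e=sp−y≈-3.890533; I≈-2.223120, D=e−e_prev≈-3.749293; u=1/4·(-3.890533)+3/2·(-2.223120)+0·(-3.749293)≈-4.307313; next y=-3/10·0.890533+1/2·(-4.307313)≈-2.420816
n=9: y≈-2.420816, sp=-3, e=sp−y≈-0.579184; I≈-2.802304, D=e−e_prev≈3.311349; u=1/4·(-0.579184)+3/2·(-2.802304)+0·3.311349≈-4.348251; next y=-3/10·(-2.420816)+1/2·(-4.348251)≈-1.447881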